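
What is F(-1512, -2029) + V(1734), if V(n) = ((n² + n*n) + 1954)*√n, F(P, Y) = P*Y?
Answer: 3067848 + 102262922*√6 ≈ 2.5356e+8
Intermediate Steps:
V(n) = √n*(1954 + 2*n²) (V(n) = ((n² + n²) + 1954)*√n = (2*n² + 1954)*√n = (1954 + 2*n²)*√n = √n*(1954 + 2*n²))
F(-1512, -2029) + V(1734) = -1512*(-2029) + 2*√1734*(977 + 1734²) = 3067848 + 2*(17*√6)*(977 + 3006756) = 3067848 + 2*(17*√6)*3007733 = 3067848 + 102262922*√6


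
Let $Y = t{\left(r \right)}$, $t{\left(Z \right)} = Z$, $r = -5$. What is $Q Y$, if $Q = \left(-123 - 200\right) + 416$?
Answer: $-465$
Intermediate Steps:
$Y = -5$
$Q = 93$ ($Q = \left(-123 - 200\right) + 416 = -323 + 416 = 93$)
$Q Y = 93 \left(-5\right) = -465$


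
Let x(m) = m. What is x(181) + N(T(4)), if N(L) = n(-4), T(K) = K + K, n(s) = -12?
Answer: 169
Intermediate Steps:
T(K) = 2*K
N(L) = -12
x(181) + N(T(4)) = 181 - 12 = 169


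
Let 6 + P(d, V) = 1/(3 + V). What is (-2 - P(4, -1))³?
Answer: 343/8 ≈ 42.875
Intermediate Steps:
P(d, V) = -6 + 1/(3 + V)
(-2 - P(4, -1))³ = (-2 - (-17 - 6*(-1))/(3 - 1))³ = (-2 - (-17 + 6)/2)³ = (-2 - (-11)/2)³ = (-2 - 1*(-11/2))³ = (-2 + 11/2)³ = (7/2)³ = 343/8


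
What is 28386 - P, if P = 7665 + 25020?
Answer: -4299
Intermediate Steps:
P = 32685
28386 - P = 28386 - 1*32685 = 28386 - 32685 = -4299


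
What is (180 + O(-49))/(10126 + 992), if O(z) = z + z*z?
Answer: 422/1853 ≈ 0.22774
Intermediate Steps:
O(z) = z + z²
(180 + O(-49))/(10126 + 992) = (180 - 49*(1 - 49))/(10126 + 992) = (180 - 49*(-48))/11118 = (180 + 2352)*(1/11118) = 2532*(1/11118) = 422/1853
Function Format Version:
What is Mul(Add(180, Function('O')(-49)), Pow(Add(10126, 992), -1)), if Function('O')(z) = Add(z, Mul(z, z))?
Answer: Rational(422, 1853) ≈ 0.22774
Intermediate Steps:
Function('O')(z) = Add(z, Pow(z, 2))
Mul(Add(180, Function('O')(-49)), Pow(Add(10126, 992), -1)) = Mul(Add(180, Mul(-49, Add(1, -49))), Pow(Add(10126, 992), -1)) = Mul(Add(180, Mul(-49, -48)), Pow(11118, -1)) = Mul(Add(180, 2352), Rational(1, 11118)) = Mul(2532, Rational(1, 11118)) = Rational(422, 1853)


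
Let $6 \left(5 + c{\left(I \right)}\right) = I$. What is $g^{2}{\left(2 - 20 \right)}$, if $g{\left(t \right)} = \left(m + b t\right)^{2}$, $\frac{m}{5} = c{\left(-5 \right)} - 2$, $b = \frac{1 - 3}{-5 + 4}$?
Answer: $\frac{41371966801}{1296} \approx 3.1923 \cdot 10^{7}$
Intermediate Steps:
$c{\left(I \right)} = -5 + \frac{I}{6}$
$b = 2$ ($b = - \frac{2}{-1} = \left(-2\right) \left(-1\right) = 2$)
$m = - \frac{235}{6}$ ($m = 5 \left(\left(-5 + \frac{1}{6} \left(-5\right)\right) - 2\right) = 5 \left(\left(-5 - \frac{5}{6}\right) - 2\right) = 5 \left(- \frac{35}{6} - 2\right) = 5 \left(- \frac{47}{6}\right) = - \frac{235}{6} \approx -39.167$)
$g{\left(t \right)} = \left(- \frac{235}{6} + 2 t\right)^{2}$
$g^{2}{\left(2 - 20 \right)} = \left(\frac{\left(-235 + 12 \left(2 - 20\right)\right)^{2}}{36}\right)^{2} = \left(\frac{\left(-235 + 12 \left(-18\right)\right)^{2}}{36}\right)^{2} = \left(\frac{\left(-235 - 216\right)^{2}}{36}\right)^{2} = \left(\frac{\left(-451\right)^{2}}{36}\right)^{2} = \left(\frac{1}{36} \cdot 203401\right)^{2} = \left(\frac{203401}{36}\right)^{2} = \frac{41371966801}{1296}$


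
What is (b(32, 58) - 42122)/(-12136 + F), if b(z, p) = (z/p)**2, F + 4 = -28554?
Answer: 17712173/17111827 ≈ 1.0351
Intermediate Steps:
F = -28558 (F = -4 - 28554 = -28558)
b(z, p) = z**2/p**2
(b(32, 58) - 42122)/(-12136 + F) = (32**2/58**2 - 42122)/(-12136 - 28558) = ((1/3364)*1024 - 42122)/(-40694) = (256/841 - 42122)*(-1/40694) = -35424346/841*(-1/40694) = 17712173/17111827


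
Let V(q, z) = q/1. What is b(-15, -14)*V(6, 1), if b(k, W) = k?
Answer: -90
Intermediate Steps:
V(q, z) = q (V(q, z) = q*1 = q)
b(-15, -14)*V(6, 1) = -15*6 = -90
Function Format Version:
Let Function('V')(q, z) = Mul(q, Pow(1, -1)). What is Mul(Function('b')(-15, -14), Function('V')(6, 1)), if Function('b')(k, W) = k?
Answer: -90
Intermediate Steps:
Function('V')(q, z) = q (Function('V')(q, z) = Mul(q, 1) = q)
Mul(Function('b')(-15, -14), Function('V')(6, 1)) = Mul(-15, 6) = -90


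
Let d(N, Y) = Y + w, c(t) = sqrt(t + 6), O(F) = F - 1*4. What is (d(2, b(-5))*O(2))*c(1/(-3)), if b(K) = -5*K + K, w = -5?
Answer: -10*sqrt(51) ≈ -71.414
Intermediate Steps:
O(F) = -4 + F (O(F) = F - 4 = -4 + F)
c(t) = sqrt(6 + t)
b(K) = -4*K
d(N, Y) = -5 + Y (d(N, Y) = Y - 5 = -5 + Y)
(d(2, b(-5))*O(2))*c(1/(-3)) = ((-5 - 4*(-5))*(-4 + 2))*sqrt(6 + 1/(-3)) = ((-5 + 20)*(-2))*sqrt(6 - 1/3) = (15*(-2))*sqrt(17/3) = -10*sqrt(51)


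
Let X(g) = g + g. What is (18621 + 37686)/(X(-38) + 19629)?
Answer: 56307/19553 ≈ 2.8797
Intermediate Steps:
X(g) = 2*g
(18621 + 37686)/(X(-38) + 19629) = (18621 + 37686)/(2*(-38) + 19629) = 56307/(-76 + 19629) = 56307/19553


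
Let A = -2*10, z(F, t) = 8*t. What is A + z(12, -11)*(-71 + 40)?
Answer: 2708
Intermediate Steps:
A = -20
A + z(12, -11)*(-71 + 40) = -20 + (8*(-11))*(-71 + 40) = -20 - 88*(-31) = -20 + 2728 = 2708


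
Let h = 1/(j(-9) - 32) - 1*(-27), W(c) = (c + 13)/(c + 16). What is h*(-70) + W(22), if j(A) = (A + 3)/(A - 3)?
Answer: -645305/342 ≈ -1886.9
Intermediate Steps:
j(A) = (3 + A)/(-3 + A)
W(c) = (13 + c)/(16 + c)
h = 1699/63 (h = 1/((3 - 9)/(-3 - 9) - 32) - 1*(-27) = 1/(-6/(-12) - 32) + 27 = 1/(-1/12*(-6) - 32) + 27 = 1/(½ - 32) + 27 = 1/(-63/2) + 27 = -2/63 + 27 = 1699/63 ≈ 26.968)
h*(-70) + W(22) = (1699/63)*(-70) + (13 + 22)/(16 + 22) = -16990/9 + 35/38 = -645305/342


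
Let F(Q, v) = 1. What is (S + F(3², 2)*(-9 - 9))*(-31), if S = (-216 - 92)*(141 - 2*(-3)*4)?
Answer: 1575978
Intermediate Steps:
S = -50820 (S = -308*(141 + 6*4) = -308*(141 + 24) = -308*165 = -50820)
(S + F(3², 2)*(-9 - 9))*(-31) = (-50820 + 1*(-9 - 9))*(-31) = (-50820 + 1*(-18))*(-31) = (-50820 - 18)*(-31) = -50838*(-31) = 1575978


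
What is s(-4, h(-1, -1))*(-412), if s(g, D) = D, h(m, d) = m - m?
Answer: 0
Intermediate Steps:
h(m, d) = 0
s(-4, h(-1, -1))*(-412) = 0*(-412) = 0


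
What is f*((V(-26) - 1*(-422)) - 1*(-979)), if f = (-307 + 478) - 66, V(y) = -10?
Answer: 146055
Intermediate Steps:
f = 105 (f = 171 - 66 = 105)
f*((V(-26) - 1*(-422)) - 1*(-979)) = 105*((-10 - 1*(-422)) - 1*(-979)) = 105*((-10 + 422) + 979) = 105*(412 + 979) = 105*1391 = 146055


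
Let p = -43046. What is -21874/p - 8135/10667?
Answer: -58424626/229585841 ≈ -0.25448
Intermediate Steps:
-21874/p - 8135/10667 = -21874/(-43046) - 8135/10667 = -21874*(-1/43046) - 8135*1/10667 = 10937/21523 - 8135/10667 = -58424626/229585841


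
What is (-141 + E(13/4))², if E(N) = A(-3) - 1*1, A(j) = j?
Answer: 21025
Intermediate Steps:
E(N) = -4 (E(N) = -3 - 1*1 = -3 - 1 = -4)
(-141 + E(13/4))² = (-141 - 4)² = (-145)² = 21025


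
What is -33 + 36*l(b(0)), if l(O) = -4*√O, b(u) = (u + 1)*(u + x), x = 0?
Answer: -33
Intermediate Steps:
b(u) = u*(1 + u) (b(u) = (u + 1)*(u + 0) = (1 + u)*u = u*(1 + u))
-33 + 36*l(b(0)) = -33 + 36*(-4*√(0*(1 + 0))) = -33 + 36*(-4*√(0*1)) = -33 + 36*(-4*√0) = -33 + 36*(-4*0) = -33 + 36*0 = -33 + 0 = -33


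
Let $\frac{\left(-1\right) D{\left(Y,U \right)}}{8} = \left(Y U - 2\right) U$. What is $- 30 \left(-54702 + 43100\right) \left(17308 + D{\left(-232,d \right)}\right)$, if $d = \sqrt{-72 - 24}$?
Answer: $-55991716080 + 22275840 i \sqrt{6} \approx -5.5992 \cdot 10^{10} + 5.4564 \cdot 10^{7} i$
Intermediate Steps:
$d = 4 i \sqrt{6}$ ($d = \sqrt{-96} = 4 i \sqrt{6} \approx 9.798 i$)
$D{\left(Y,U \right)} = - 8 U \left(-2 + U Y\right)$ ($D{\left(Y,U \right)} = - 8 \left(Y U - 2\right) U = - 8 \left(U Y - 2\right) U = - 8 \left(-2 + U Y\right) U = - 8 U \left(-2 + U Y\right)$)
$- 30 \left(-54702 + 43100\right) \left(17308 + D{\left(-232,d \right)}\right) = - 30 \left(-54702 + 43100\right) \left(17308 + 8 \cdot 4 i \sqrt{6} \left(2 - 4 i \sqrt{6} \left(-232\right)\right)\right) = - 30 \left(- 11602 \left(17308 + 8 \cdot 4 i \sqrt{6} \left(2 + 928 i \sqrt{6}\right)\right)\right) = - 30 \left(- 11602 \left(17308 + 32 i \sqrt{6} \left(2 + 928 i \sqrt{6}\right)\right)\right) = - 30 \left(-200807416 - 371264 i \sqrt{6} \left(2 + 928 i \sqrt{6}\right)\right) = 6024222480 + 11137920 i \sqrt{6} \left(2 + 928 i \sqrt{6}\right)$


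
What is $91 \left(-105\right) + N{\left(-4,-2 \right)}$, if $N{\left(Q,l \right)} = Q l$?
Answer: $-9547$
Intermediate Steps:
$91 \left(-105\right) + N{\left(-4,-2 \right)} = 91 \left(-105\right) - -8 = -9555 + 8 = -9547$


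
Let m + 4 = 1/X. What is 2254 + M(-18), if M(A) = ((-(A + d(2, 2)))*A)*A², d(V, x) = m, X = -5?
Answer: -636082/5 ≈ -1.2722e+5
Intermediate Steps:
m = -21/5 (m = -4 + 1/(-5) = -4 - ⅕ = -21/5 ≈ -4.2000)
d(V, x) = -21/5
M(A) = A³*(21/5 - A) (M(A) = ((-(A - 21/5))*A)*A² = ((-(-21/5 + A))*A)*A² = ((21/5 - A)*A)*A² = (A*(21/5 - A))*A² = A³*(21/5 - A))
2254 + M(-18) = 2254 + (-18)³*(21/5 - 1*(-18)) = 2254 - 5832*(21/5 + 18) = 2254 - 5832*111/5 = 2254 - 647352/5 = -636082/5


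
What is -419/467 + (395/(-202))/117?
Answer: -10087111/11037078 ≈ -0.91393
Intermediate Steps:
-419/467 + (395/(-202))/117 = -419*1/467 + (395*(-1/202))*(1/117) = -419/467 - 395/202*1/117 = -419/467 - 395/23634 = -10087111/11037078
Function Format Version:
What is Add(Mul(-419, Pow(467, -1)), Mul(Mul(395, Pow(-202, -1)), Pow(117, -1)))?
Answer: Rational(-10087111, 11037078) ≈ -0.91393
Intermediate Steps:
Add(Mul(-419, Pow(467, -1)), Mul(Mul(395, Pow(-202, -1)), Pow(117, -1))) = Add(Mul(-419, Rational(1, 467)), Mul(Mul(395, Rational(-1, 202)), Rational(1, 117))) = Add(Rational(-419, 467), Mul(Rational(-395, 202), Rational(1, 117))) = Add(Rational(-419, 467), Rational(-395, 23634)) = Rational(-10087111, 11037078)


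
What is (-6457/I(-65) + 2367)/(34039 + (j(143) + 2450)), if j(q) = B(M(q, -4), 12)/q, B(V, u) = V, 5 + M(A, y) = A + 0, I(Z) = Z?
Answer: 1763432/26090325 ≈ 0.067590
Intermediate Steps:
M(A, y) = -5 + A (M(A, y) = -5 + (A + 0) = -5 + A)
j(q) = (-5 + q)/q
(-6457/I(-65) + 2367)/(34039 + (j(143) + 2450)) = (-6457/(-65) + 2367)/(34039 + ((-5 + 143)/143 + 2450)) = (-6457*(-1/65) + 2367)/(34039 + ((1/143)*138 + 2450)) = (6457/65 + 2367)/(34039 + (138/143 + 2450)) = 160312/(65*(34039 + 350488/143)) = 160312/(65*(5218065/143)) = (160312/65)*(143/5218065) = 1763432/26090325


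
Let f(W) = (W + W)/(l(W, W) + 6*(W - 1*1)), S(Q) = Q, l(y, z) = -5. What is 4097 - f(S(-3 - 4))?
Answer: 217127/53 ≈ 4096.7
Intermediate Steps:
f(W) = 2*W/(-11 + 6*W) (f(W) = (W + W)/(-5 + 6*(W - 1*1)) = (2*W)/(-5 + 6*(W - 1)) = (2*W)/(-5 + 6*(-1 + W)) = (2*W)/(-5 + (-6 + 6*W)) = (2*W)/(-11 + 6*W) = 2*W/(-11 + 6*W))
4097 - f(S(-3 - 4)) = 4097 - 2*(-3 - 4)/(-11 + 6*(-3 - 4)) = 4097 - 2*(-7)/(-11 + 6*(-7)) = 4097 - 2*(-7)/(-11 - 42) = 4097 - 2*(-7)/(-53) = 4097 - 2*(-7)*(-1)/53 = 4097 - 1*14/53 = 4097 - 14/53 = 217127/53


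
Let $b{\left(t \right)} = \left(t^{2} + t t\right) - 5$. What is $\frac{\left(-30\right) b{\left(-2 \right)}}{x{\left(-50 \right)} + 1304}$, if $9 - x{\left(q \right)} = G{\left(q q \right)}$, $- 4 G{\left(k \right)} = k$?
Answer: $- \frac{15}{323} \approx -0.04644$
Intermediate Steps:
$G{\left(k \right)} = - \frac{k}{4}$
$b{\left(t \right)} = -5 + 2 t^{2}$ ($b{\left(t \right)} = \left(t^{2} + t^{2}\right) - 5 = 2 t^{2} - 5 = -5 + 2 t^{2}$)
$x{\left(q \right)} = 9 + \frac{q^{2}}{4}$ ($x{\left(q \right)} = 9 - - \frac{q q}{4} = 9 - - \frac{q^{2}}{4} = 9 + \frac{q^{2}}{4}$)
$\frac{\left(-30\right) b{\left(-2 \right)}}{x{\left(-50 \right)} + 1304} = \frac{\left(-30\right) \left(-5 + 2 \left(-2\right)^{2}\right)}{\left(9 + \frac{\left(-50\right)^{2}}{4}\right) + 1304} = \frac{\left(-30\right) \left(-5 + 2 \cdot 4\right)}{\left(9 + \frac{1}{4} \cdot 2500\right) + 1304} = \frac{\left(-30\right) \left(-5 + 8\right)}{\left(9 + 625\right) + 1304} = \frac{\left(-30\right) 3}{634 + 1304} = \frac{1}{1938} \left(-90\right) = - \frac{15}{323}$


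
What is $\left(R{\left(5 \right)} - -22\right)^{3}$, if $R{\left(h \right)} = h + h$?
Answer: $32768$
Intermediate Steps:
$R{\left(h \right)} = 2 h$
$\left(R{\left(5 \right)} - -22\right)^{3} = \left(2 \cdot 5 - -22\right)^{3} = \left(10 + 22\right)^{3} = 32^{3} = 32768$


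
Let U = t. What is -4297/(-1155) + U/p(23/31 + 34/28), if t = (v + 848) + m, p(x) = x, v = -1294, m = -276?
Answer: -39807643/108955 ≈ -365.36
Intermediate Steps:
t = -722 (t = (-1294 + 848) - 276 = -446 - 276 = -722)
U = -722
-4297/(-1155) + U/p(23/31 + 34/28) = -4297/(-1155) - 722/(23/31 + 34/28) = -4297*(-1/1155) - 722/(23*(1/31) + 34*(1/28)) = 4297/1155 - 722/(23/31 + 17/14) = 4297/1155 - 722/849/434 = 4297/1155 - 722*434/849 = 4297/1155 - 313348/849 = -39807643/108955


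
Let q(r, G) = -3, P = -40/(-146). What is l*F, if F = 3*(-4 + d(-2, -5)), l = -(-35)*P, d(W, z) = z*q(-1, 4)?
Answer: 23100/73 ≈ 316.44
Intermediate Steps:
P = 20/73 (P = -40*(-1/146) = 20/73 ≈ 0.27397)
d(W, z) = -3*z (d(W, z) = z*(-3) = -3*z)
l = 700/73 (l = -(-35)*20/73 = -1*(-700/73) = 700/73 ≈ 9.5890)
F = 33 (F = 3*(-4 - 3*(-5)) = 3*(-4 + 15) = 3*11 = 33)
l*F = (700/73)*33 = 23100/73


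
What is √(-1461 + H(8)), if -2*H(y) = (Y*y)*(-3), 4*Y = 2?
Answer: I*√1455 ≈ 38.144*I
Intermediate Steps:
Y = ½ (Y = (¼)*2 = ½ ≈ 0.50000)
H(y) = 3*y/4 (H(y) = -y/2*(-3)/2 = -(-3)*y/4 = 3*y/4)
√(-1461 + H(8)) = √(-1461 + (¾)*8) = √(-1461 + 6) = √(-1455) = I*√1455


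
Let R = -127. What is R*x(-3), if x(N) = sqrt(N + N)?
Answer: -127*I*sqrt(6) ≈ -311.08*I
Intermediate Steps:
x(N) = sqrt(2)*sqrt(N) (x(N) = sqrt(2*N) = sqrt(2)*sqrt(N))
R*x(-3) = -127*sqrt(2)*sqrt(-3) = -127*sqrt(2)*I*sqrt(3) = -127*I*sqrt(6)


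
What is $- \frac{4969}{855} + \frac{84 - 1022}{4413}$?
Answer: $- \frac{7576729}{1257705} \approx -6.0242$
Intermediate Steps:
$- \frac{4969}{855} + \frac{84 - 1022}{4413} = \left(-4969\right) \frac{1}{855} - \frac{938}{4413} = - \frac{4969}{855} - \frac{938}{4413} = - \frac{7576729}{1257705}$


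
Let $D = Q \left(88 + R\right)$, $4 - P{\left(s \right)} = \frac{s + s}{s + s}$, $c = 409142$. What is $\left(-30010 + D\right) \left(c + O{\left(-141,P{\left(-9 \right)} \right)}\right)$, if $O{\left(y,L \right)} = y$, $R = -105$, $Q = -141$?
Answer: $-11293744613$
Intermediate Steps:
$P{\left(s \right)} = 3$ ($P{\left(s \right)} = 4 - \frac{s + s}{s + s} = 4 - \frac{2 s}{2 s} = 4 - 2 s \frac{1}{2 s} = 4 - 1 = 3$)
$D = 2397$ ($D = - 141 \left(88 - 105\right) = \left(-141\right) \left(-17\right) = 2397$)
$\left(-30010 + D\right) \left(c + O{\left(-141,P{\left(-9 \right)} \right)}\right) = \left(-30010 + 2397\right) \left(409142 - 141\right) = \left(-27613\right) 409001 = -11293744613$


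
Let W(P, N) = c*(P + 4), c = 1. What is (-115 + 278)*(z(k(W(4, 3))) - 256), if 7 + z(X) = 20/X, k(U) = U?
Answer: -84923/2 ≈ -42462.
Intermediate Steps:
W(P, N) = 4 + P (W(P, N) = 1*(P + 4) = 1*(4 + P) = 4 + P)
z(X) = -7 + 20/X
(-115 + 278)*(z(k(W(4, 3))) - 256) = (-115 + 278)*((-7 + 20/(4 + 4)) - 256) = 163*((-7 + 20/8) - 256) = 163*((-7 + 20*(⅛)) - 256) = 163*((-7 + 5/2) - 256) = 163*(-9/2 - 256) = 163*(-521/2) = -84923/2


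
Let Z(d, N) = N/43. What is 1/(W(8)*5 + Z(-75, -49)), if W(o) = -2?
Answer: -43/479 ≈ -0.089770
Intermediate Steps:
Z(d, N) = N/43 (Z(d, N) = N*(1/43) = N/43)
1/(W(8)*5 + Z(-75, -49)) = 1/(-2*5 + (1/43)*(-49)) = 1/(-10 - 49/43) = 1/(-479/43) = -43/479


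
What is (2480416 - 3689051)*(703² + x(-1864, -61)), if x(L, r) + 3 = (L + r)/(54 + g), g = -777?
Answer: -431860832172005/723 ≈ -5.9732e+11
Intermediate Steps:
x(L, r) = -3 - L/723 - r/723 (x(L, r) = -3 + (L + r)/(54 - 777) = -3 + (L + r)/(-723) = -3 + (L + r)*(-1/723) = -3 + (-L/723 - r/723) = -3 - L/723 - r/723)
(2480416 - 3689051)*(703² + x(-1864, -61)) = (2480416 - 3689051)*(703² + (-3 - 1/723*(-1864) - 1/723*(-61))) = -1208635*(494209 + (-3 + 1864/723 + 61/723)) = -1208635*(494209 - 244/723) = -1208635*357312863/723 = -431860832172005/723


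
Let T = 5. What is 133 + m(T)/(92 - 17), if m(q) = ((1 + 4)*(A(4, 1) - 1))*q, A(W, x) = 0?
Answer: 398/3 ≈ 132.67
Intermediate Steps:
m(q) = -5*q (m(q) = ((1 + 4)*(0 - 1))*q = (5*(-1))*q = -5*q)
133 + m(T)/(92 - 17) = 133 + (-5*5)/(92 - 17) = 133 - 25/75 = 133 + (1/75)*(-25) = 133 - 1/3 = 398/3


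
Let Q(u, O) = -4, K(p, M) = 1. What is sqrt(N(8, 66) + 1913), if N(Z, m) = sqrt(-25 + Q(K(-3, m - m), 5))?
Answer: sqrt(1913 + I*sqrt(29)) ≈ 43.738 + 0.0616*I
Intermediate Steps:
N(Z, m) = I*sqrt(29) (N(Z, m) = sqrt(-25 - 4) = sqrt(-29) = I*sqrt(29))
sqrt(N(8, 66) + 1913) = sqrt(I*sqrt(29) + 1913) = sqrt(1913 + I*sqrt(29))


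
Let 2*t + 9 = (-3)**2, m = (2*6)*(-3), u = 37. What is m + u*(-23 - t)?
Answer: -887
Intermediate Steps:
m = -36 (m = 12*(-3) = -36)
t = 0 (t = -9/2 + (1/2)*(-3)**2 = -9/2 + (1/2)*9 = -9/2 + 9/2 = 0)
m + u*(-23 - t) = -36 + 37*(-23 - 1*0) = -36 + 37*(-23 + 0) = -36 + 37*(-23) = -36 - 851 = -887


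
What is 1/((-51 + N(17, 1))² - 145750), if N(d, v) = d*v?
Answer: -1/144594 ≈ -6.9159e-6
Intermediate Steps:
1/((-51 + N(17, 1))² - 145750) = 1/((-51 + 17*1)² - 145750) = 1/((-51 + 17)² - 145750) = 1/((-34)² - 145750) = 1/(1156 - 145750) = 1/(-144594) = -1/144594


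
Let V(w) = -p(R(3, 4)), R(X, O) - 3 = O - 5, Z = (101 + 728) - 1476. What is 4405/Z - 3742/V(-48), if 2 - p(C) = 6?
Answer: -1219347/1294 ≈ -942.31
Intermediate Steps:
Z = -647 (Z = 829 - 1476 = -647)
R(X, O) = -2 + O (R(X, O) = 3 + (O - 5) = 3 + (-5 + O) = -2 + O)
p(C) = -4 (p(C) = 2 - 1*6 = 2 - 6 = -4)
V(w) = 4 (V(w) = -1*(-4) = 4)
4405/Z - 3742/V(-48) = 4405/(-647) - 3742/4 = 4405*(-1/647) - 3742*1/4 = -4405/647 - 1871/2 = -1219347/1294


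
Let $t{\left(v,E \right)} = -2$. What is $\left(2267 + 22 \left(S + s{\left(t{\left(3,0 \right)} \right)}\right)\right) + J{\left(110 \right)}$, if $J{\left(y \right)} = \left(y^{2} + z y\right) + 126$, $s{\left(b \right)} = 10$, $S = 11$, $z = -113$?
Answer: $2525$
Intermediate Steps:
$J{\left(y \right)} = 126 + y^{2} - 113 y$ ($J{\left(y \right)} = \left(y^{2} - 113 y\right) + 126 = 126 + y^{2} - 113 y$)
$\left(2267 + 22 \left(S + s{\left(t{\left(3,0 \right)} \right)}\right)\right) + J{\left(110 \right)} = \left(2267 + 22 \left(11 + 10\right)\right) + \left(126 + 110^{2} - 12430\right) = \left(2267 + 22 \cdot 21\right) + \left(126 + 12100 - 12430\right) = \left(2267 + 462\right) - 204 = 2729 - 204 = 2525$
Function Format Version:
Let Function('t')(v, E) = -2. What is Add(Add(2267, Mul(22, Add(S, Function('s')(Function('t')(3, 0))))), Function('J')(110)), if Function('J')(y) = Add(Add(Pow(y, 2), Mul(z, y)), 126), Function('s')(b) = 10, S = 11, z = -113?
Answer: 2525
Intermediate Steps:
Function('J')(y) = Add(126, Pow(y, 2), Mul(-113, y)) (Function('J')(y) = Add(Add(Pow(y, 2), Mul(-113, y)), 126) = Add(126, Pow(y, 2), Mul(-113, y)))
Add(Add(2267, Mul(22, Add(S, Function('s')(Function('t')(3, 0))))), Function('J')(110)) = Add(Add(2267, Mul(22, Add(11, 10))), Add(126, Pow(110, 2), Mul(-113, 110))) = Add(Add(2267, Mul(22, 21)), Add(126, 12100, -12430)) = Add(Add(2267, 462), -204) = Add(2729, -204) = 2525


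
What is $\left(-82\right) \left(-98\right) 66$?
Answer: $530376$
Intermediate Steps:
$\left(-82\right) \left(-98\right) 66 = 8036 \cdot 66 = 530376$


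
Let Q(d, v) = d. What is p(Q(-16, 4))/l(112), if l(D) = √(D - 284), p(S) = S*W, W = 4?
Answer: 32*I*√43/43 ≈ 4.88*I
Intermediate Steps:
p(S) = 4*S (p(S) = S*4 = 4*S)
l(D) = √(-284 + D)
p(Q(-16, 4))/l(112) = (4*(-16))/(√(-284 + 112)) = -64*(-I*√43/86) = -(-32)*I*√43/43 = 32*I*√43/43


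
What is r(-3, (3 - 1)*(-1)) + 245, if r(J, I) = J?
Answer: 242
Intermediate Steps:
r(-3, (3 - 1)*(-1)) + 245 = -3 + 245 = 242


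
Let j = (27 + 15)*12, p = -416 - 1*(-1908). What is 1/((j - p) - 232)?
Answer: -1/1220 ≈ -0.00081967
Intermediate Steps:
p = 1492 (p = -416 + 1908 = 1492)
j = 504 (j = 42*12 = 504)
1/((j - p) - 232) = 1/((504 - 1*1492) - 232) = 1/((504 - 1492) - 232) = 1/(-988 - 232) = 1/(-1220) = -1/1220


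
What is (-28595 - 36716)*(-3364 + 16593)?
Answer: -863999219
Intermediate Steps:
(-28595 - 36716)*(-3364 + 16593) = -65311*13229 = -863999219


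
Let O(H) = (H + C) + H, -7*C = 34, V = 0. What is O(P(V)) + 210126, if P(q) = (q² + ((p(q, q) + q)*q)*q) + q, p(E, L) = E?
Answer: 1470848/7 ≈ 2.1012e+5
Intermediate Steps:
C = -34/7 (C = -⅐*34 = -34/7 ≈ -4.8571)
P(q) = q + q² + 2*q³ (P(q) = (q² + ((q + q)*q)*q) + q = (q² + ((2*q)*q)*q) + q = (q² + (2*q²)*q) + q = (q² + 2*q³) + q = q + q² + 2*q³)
O(H) = -34/7 + 2*H (O(H) = (H - 34/7) + H = (-34/7 + H) + H = -34/7 + 2*H)
O(P(V)) + 210126 = (-34/7 + 2*(0*(1 + 0 + 2*0²))) + 210126 = (-34/7 + 2*(0*(1 + 0 + 2*0))) + 210126 = (-34/7 + 2*(0*(1 + 0 + 0))) + 210126 = (-34/7 + 2*(0*1)) + 210126 = (-34/7 + 2*0) + 210126 = (-34/7 + 0) + 210126 = -34/7 + 210126 = 1470848/7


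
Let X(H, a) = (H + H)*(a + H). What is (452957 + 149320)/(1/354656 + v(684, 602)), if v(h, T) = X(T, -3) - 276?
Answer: 213601151712/255678603521 ≈ 0.83543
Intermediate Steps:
X(H, a) = 2*H*(H + a) (X(H, a) = (2*H)*(H + a) = 2*H*(H + a))
v(h, T) = -276 + 2*T*(-3 + T) (v(h, T) = 2*T*(T - 3) - 276 = 2*T*(-3 + T) - 276 = -276 + 2*T*(-3 + T))
(452957 + 149320)/(1/354656 + v(684, 602)) = (452957 + 149320)/(1/354656 + (-276 + 2*602*(-3 + 602))) = 602277/(1/354656 + (-276 + 2*602*599)) = 602277/(1/354656 + (-276 + 721196)) = 602277/(1/354656 + 720920) = 602277/(255678603521/354656) = 602277*(354656/255678603521) = 213601151712/255678603521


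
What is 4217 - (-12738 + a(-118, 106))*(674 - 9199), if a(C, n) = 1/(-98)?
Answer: -10641557359/98 ≈ -1.0859e+8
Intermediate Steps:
a(C, n) = -1/98
4217 - (-12738 + a(-118, 106))*(674 - 9199) = 4217 - (-12738 - 1/98)*(674 - 9199) = 4217 - (-1248325)*(-8525)/98 = 4217 - 1*10641970625/98 = 4217 - 10641970625/98 = -10641557359/98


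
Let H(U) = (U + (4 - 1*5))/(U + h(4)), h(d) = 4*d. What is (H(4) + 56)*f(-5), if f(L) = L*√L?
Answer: -1123*I*√5/4 ≈ -627.78*I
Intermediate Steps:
f(L) = L^(3/2)
H(U) = (-1 + U)/(16 + U) (H(U) = (U + (4 - 1*5))/(U + 4*4) = (U + (4 - 5))/(U + 16) = (U - 1)/(16 + U) = (-1 + U)/(16 + U))
(H(4) + 56)*f(-5) = ((-1 + 4)/(16 + 4) + 56)*(-5)^(3/2) = (3/20 + 56)*(-5*I*√5) = 1123*(-5*I*√5)/20 = -1123*I*√5/4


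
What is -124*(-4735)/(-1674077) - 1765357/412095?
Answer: -3197301008789/689878761315 ≈ -4.6346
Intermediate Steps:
-124*(-4735)/(-1674077) - 1765357/412095 = 587140*(-1/1674077) - 1765357*1/412095 = -587140/1674077 - 1765357/412095 = -3197301008789/689878761315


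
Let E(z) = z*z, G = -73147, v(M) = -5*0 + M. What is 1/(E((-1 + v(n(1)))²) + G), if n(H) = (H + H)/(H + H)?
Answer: -1/73147 ≈ -1.3671e-5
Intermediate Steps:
n(H) = 1 (n(H) = (2*H)/((2*H)) = (2*H)*(1/(2*H)) = 1)
v(M) = M (v(M) = 0 + M = M)
E(z) = z²
1/(E((-1 + v(n(1)))²) + G) = 1/(((-1 + 1)²)² - 73147) = 1/((0²)² - 73147) = 1/(0² - 73147) = 1/(0 - 73147) = 1/(-73147) = -1/73147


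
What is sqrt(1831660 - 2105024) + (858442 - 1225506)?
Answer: -367064 + 2*I*sqrt(68341) ≈ -3.6706e+5 + 522.84*I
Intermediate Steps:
sqrt(1831660 - 2105024) + (858442 - 1225506) = sqrt(-273364) - 367064 = 2*I*sqrt(68341) - 367064 = -367064 + 2*I*sqrt(68341)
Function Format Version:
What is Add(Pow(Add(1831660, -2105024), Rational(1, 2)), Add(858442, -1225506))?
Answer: Add(-367064, Mul(2, I, Pow(68341, Rational(1, 2)))) ≈ Add(-3.6706e+5, Mul(522.84, I))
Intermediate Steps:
Add(Pow(Add(1831660, -2105024), Rational(1, 2)), Add(858442, -1225506)) = Add(Pow(-273364, Rational(1, 2)), -367064) = Add(Mul(2, I, Pow(68341, Rational(1, 2))), -367064) = Add(-367064, Mul(2, I, Pow(68341, Rational(1, 2))))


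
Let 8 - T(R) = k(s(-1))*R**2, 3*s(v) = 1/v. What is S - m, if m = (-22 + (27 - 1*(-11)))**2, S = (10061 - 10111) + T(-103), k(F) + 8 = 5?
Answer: 31529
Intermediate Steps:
s(v) = 1/(3*v)
k(F) = -3 (k(F) = -8 + 5 = -3)
T(R) = 8 + 3*R**2 (T(R) = 8 - (-3)*R**2 = 8 + 3*R**2)
S = 31785 (S = (10061 - 10111) + (8 + 3*(-103)**2) = -50 + (8 + 3*10609) = -50 + (8 + 31827) = -50 + 31835 = 31785)
m = 256 (m = (-22 + (27 + 11))**2 = (-22 + 38)**2 = 16**2 = 256)
S - m = 31785 - 1*256 = 31785 - 256 = 31529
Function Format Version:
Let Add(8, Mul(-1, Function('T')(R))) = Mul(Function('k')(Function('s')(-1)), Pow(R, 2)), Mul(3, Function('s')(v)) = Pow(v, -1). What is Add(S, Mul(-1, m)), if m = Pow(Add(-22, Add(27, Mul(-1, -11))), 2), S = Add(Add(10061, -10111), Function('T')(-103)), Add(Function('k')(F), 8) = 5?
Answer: 31529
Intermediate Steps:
Function('s')(v) = Mul(Rational(1, 3), Pow(v, -1))
Function('k')(F) = -3 (Function('k')(F) = Add(-8, 5) = -3)
Function('T')(R) = Add(8, Mul(3, Pow(R, 2))) (Function('T')(R) = Add(8, Mul(-1, Mul(-3, Pow(R, 2)))) = Add(8, Mul(3, Pow(R, 2))))
S = 31785 (S = Add(Add(10061, -10111), Add(8, Mul(3, Pow(-103, 2)))) = Add(-50, Add(8, Mul(3, 10609))) = Add(-50, Add(8, 31827)) = Add(-50, 31835) = 31785)
m = 256 (m = Pow(Add(-22, Add(27, 11)), 2) = Pow(Add(-22, 38), 2) = Pow(16, 2) = 256)
Add(S, Mul(-1, m)) = Add(31785, Mul(-1, 256)) = Add(31785, -256) = 31529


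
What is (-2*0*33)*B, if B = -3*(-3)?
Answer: 0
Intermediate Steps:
B = 9
(-2*0*33)*B = (-2*0*33)*9 = (0*33)*9 = 0*9 = 0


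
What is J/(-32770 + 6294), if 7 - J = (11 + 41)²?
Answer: 2697/26476 ≈ 0.10187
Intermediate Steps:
J = -2697 (J = 7 - (11 + 41)² = 7 - 1*52² = 7 - 1*2704 = 7 - 2704 = -2697)
J/(-32770 + 6294) = -2697/(-32770 + 6294) = -2697/(-26476) = -2697*(-1/26476) = 2697/26476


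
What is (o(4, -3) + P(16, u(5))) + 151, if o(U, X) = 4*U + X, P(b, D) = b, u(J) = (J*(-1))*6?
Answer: 180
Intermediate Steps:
u(J) = -6*J (u(J) = -J*6 = -6*J)
o(U, X) = X + 4*U
(o(4, -3) + P(16, u(5))) + 151 = ((-3 + 4*4) + 16) + 151 = ((-3 + 16) + 16) + 151 = (13 + 16) + 151 = 29 + 151 = 180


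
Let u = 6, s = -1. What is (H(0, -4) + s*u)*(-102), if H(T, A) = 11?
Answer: -510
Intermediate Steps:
(H(0, -4) + s*u)*(-102) = (11 - 1*6)*(-102) = (11 - 6)*(-102) = 5*(-102) = -510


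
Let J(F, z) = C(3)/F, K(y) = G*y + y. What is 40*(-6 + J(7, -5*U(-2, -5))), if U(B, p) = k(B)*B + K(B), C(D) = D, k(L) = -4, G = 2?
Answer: -1560/7 ≈ -222.86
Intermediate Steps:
K(y) = 3*y (K(y) = 2*y + y = 3*y)
U(B, p) = -B (U(B, p) = -4*B + 3*B = -B)
J(F, z) = 3/F
40*(-6 + J(7, -5*U(-2, -5))) = 40*(-6 + 3/7) = 40*(-39/7) = -1560/7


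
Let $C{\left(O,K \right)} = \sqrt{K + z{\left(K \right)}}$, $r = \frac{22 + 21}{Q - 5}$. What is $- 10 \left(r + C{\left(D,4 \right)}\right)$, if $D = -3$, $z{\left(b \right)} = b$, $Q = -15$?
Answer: $\frac{43}{2} - 20 \sqrt{2} \approx -6.7843$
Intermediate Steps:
$r = - \frac{43}{20}$ ($r = \frac{22 + 21}{-15 - 5} = \frac{43}{-20} = 43 \left(- \frac{1}{20}\right) = - \frac{43}{20} \approx -2.15$)
$C{\left(O,K \right)} = \sqrt{2} \sqrt{K}$ ($C{\left(O,K \right)} = \sqrt{K + K} = \sqrt{2 K} = \sqrt{2} \sqrt{K}$)
$- 10 \left(r + C{\left(D,4 \right)}\right) = - 10 \left(- \frac{43}{20} + \sqrt{2} \sqrt{4}\right) = - 10 \left(- \frac{43}{20} + \sqrt{2} \cdot 2\right) = - 10 \left(- \frac{43}{20} + 2 \sqrt{2}\right) = \frac{43}{2} - 20 \sqrt{2}$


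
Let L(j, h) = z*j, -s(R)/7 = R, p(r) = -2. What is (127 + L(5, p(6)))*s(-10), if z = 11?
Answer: 12740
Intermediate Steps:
s(R) = -7*R
L(j, h) = 11*j
(127 + L(5, p(6)))*s(-10) = (127 + 11*5)*(-7*(-10)) = (127 + 55)*70 = 182*70 = 12740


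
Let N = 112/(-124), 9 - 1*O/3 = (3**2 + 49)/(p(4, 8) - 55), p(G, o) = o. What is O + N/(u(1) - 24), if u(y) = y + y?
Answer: 492721/16027 ≈ 30.743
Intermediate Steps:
u(y) = 2*y
O = 1443/47 (O = 27 - 3*(3**2 + 49)/(8 - 55) = 27 - 3*(9 + 49)/(-47) = 27 - 174*(-1)/47 = 27 - 3*(-58/47) = 27 + 174/47 = 1443/47 ≈ 30.702)
N = -28/31 (N = 112*(-1/124) = -28/31 ≈ -0.90323)
O + N/(u(1) - 24) = 1443/47 - 28/31/(2*1 - 24) = 1443/47 - 28/31/(2 - 24) = 1443/47 - 28/31/(-22) = 1443/47 - 1/22*(-28/31) = 1443/47 + 14/341 = 492721/16027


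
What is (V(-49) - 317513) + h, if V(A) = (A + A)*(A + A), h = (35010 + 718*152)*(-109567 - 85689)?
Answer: -28145679285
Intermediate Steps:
h = -28145371376 (h = (35010 + 109136)*(-195256) = 144146*(-195256) = -28145371376)
V(A) = 4*A**2 (V(A) = (2*A)*(2*A) = 4*A**2)
(V(-49) - 317513) + h = (4*(-49)**2 - 317513) - 28145371376 = (4*2401 - 317513) - 28145371376 = (9604 - 317513) - 28145371376 = -307909 - 28145371376 = -28145679285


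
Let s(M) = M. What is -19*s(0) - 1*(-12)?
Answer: 12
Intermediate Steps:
-19*s(0) - 1*(-12) = -19*0 - 1*(-12) = 0 + 12 = 12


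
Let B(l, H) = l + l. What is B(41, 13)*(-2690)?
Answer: -220580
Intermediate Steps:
B(l, H) = 2*l
B(41, 13)*(-2690) = (2*41)*(-2690) = 82*(-2690) = -220580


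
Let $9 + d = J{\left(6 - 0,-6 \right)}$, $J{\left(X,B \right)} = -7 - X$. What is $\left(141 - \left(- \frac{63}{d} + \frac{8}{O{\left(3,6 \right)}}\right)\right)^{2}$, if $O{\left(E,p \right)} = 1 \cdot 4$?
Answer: $\frac{8970025}{484} \approx 18533.0$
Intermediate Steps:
$O{\left(E,p \right)} = 4$
$d = -22$ ($d = -9 - \left(13 + 0\right) = -9 - 13 = -22$)
$\left(141 - \left(- \frac{63}{d} + \frac{8}{O{\left(3,6 \right)}}\right)\right)^{2} = \left(141 + \left(- \frac{8}{4} + \frac{63}{-22}\right)\right)^{2} = \left(141 + \left(\left(-8\right) \frac{1}{4} + 63 \left(- \frac{1}{22}\right)\right)\right)^{2} = \left(141 - \frac{107}{22}\right)^{2} = \left(\frac{2995}{22}\right)^{2} = \frac{8970025}{484}$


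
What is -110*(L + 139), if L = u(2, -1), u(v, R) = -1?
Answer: -15180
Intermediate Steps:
L = -1
-110*(L + 139) = -110*(-1 + 139) = -110*138 = -15180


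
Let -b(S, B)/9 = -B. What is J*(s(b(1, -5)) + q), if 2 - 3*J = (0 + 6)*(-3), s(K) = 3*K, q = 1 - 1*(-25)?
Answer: -2180/3 ≈ -726.67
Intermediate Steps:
b(S, B) = 9*B (b(S, B) = -(-9)*B = 9*B)
q = 26 (q = 1 + 25 = 26)
J = 20/3 (J = ⅔ - (0 + 6)*(-3)/3 = ⅔ - 2*(-3) = ⅔ - ⅓*(-18) = ⅔ + 6 = 20/3 ≈ 6.6667)
J*(s(b(1, -5)) + q) = 20*(3*(9*(-5)) + 26)/3 = 20*(3*(-45) + 26)/3 = 20*(-135 + 26)/3 = (20/3)*(-109) = -2180/3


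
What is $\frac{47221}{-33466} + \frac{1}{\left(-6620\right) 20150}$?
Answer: $- \frac{3149475443233}{2232065069000} \approx -1.411$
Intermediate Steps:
$\frac{47221}{-33466} + \frac{1}{\left(-6620\right) 20150} = 47221 \left(- \frac{1}{33466}\right) - \frac{1}{133393000} = - \frac{47221}{33466} - \frac{1}{133393000} = - \frac{3149475443233}{2232065069000}$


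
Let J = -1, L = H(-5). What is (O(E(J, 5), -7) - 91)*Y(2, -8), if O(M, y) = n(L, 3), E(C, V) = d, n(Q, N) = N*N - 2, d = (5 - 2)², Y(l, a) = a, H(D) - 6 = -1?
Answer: 672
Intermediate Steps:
H(D) = 5 (H(D) = 6 - 1 = 5)
L = 5
d = 9 (d = 3² = 9)
n(Q, N) = -2 + N² (n(Q, N) = N² - 2 = -2 + N²)
E(C, V) = 9
O(M, y) = 7 (O(M, y) = -2 + 3² = -2 + 9 = 7)
(O(E(J, 5), -7) - 91)*Y(2, -8) = (7 - 91)*(-8) = -84*(-8) = 672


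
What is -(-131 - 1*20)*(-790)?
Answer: -119290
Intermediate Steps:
-(-131 - 1*20)*(-790) = -(-131 - 20)*(-790) = -(-151)*(-790) = -1*119290 = -119290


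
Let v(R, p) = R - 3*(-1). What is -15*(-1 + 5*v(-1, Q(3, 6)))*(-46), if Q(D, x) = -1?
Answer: 6210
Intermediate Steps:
v(R, p) = 3 + R (v(R, p) = R - 1*(-3) = R + 3 = 3 + R)
-15*(-1 + 5*v(-1, Q(3, 6)))*(-46) = -15*(-1 + 5*(3 - 1))*(-46) = -15*(-1 + 5*2)*(-46) = -15*(-1 + 10)*(-46) = -15*9*(-46) = -135*(-46) = 6210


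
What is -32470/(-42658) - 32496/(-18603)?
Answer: 331708963/132261129 ≈ 2.5080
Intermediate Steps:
-32470/(-42658) - 32496/(-18603) = -32470*(-1/42658) - 32496*(-1/18603) = 16235/21329 + 10832/6201 = 331708963/132261129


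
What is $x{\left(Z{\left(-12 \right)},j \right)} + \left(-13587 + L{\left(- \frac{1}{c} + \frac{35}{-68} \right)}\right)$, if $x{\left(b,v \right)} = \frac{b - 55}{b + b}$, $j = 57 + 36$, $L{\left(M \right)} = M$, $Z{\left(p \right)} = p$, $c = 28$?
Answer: $- \frac{38798071}{2856} \approx -13585.0$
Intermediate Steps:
$j = 93$
$x{\left(b,v \right)} = \frac{-55 + b}{2 b}$
$x{\left(Z{\left(-12 \right)},j \right)} + \left(-13587 + L{\left(- \frac{1}{c} + \frac{35}{-68} \right)}\right) = \frac{-55 - 12}{2 \left(-12\right)} + \left(-13587 + \left(- \frac{1}{28} + \frac{35}{-68}\right)\right) = \frac{1}{2} \left(- \frac{1}{12}\right) \left(-67\right) + \left(-13587 + \left(\left(-1\right) \frac{1}{28} + 35 \left(- \frac{1}{68}\right)\right)\right) = \frac{67}{24} - \frac{3233837}{238} = - \frac{38798071}{2856}$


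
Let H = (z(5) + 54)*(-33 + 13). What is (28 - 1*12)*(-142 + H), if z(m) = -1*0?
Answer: -19552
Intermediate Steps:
z(m) = 0
H = -1080 (H = (0 + 54)*(-33 + 13) = 54*(-20) = -1080)
(28 - 1*12)*(-142 + H) = (28 - 1*12)*(-142 - 1080) = (28 - 12)*(-1222) = 16*(-1222) = -19552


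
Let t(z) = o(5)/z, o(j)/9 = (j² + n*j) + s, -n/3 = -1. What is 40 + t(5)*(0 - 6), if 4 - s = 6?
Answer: -1852/5 ≈ -370.40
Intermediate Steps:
n = 3 (n = -3*(-1) = 3)
s = -2 (s = 4 - 1*6 = 4 - 6 = -2)
o(j) = -18 + 9*j² + 27*j (o(j) = 9*((j² + 3*j) - 2) = 9*(-2 + j² + 3*j) = -18 + 9*j² + 27*j)
t(z) = 342/z (t(z) = (-18 + 9*5² + 27*5)/z = (-18 + 9*25 + 135)/z = (-18 + 225 + 135)/z = 342/z)
40 + t(5)*(0 - 6) = 40 + (342/5)*(0 - 6) = 40 + (342*(⅕))*(-6) = 40 + (342/5)*(-6) = 40 - 2052/5 = -1852/5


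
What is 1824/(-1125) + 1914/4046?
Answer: -871109/758625 ≈ -1.1483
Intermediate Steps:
1824/(-1125) + 1914/4046 = 1824*(-1/1125) + 1914*(1/4046) = -608/375 + 957/2023 = -871109/758625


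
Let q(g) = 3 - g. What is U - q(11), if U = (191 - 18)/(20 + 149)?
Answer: 1525/169 ≈ 9.0237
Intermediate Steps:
U = 173/169 ≈ 1.0237
U - q(11) = 173/169 - (3 - 1*11) = 173/169 - (3 - 11) = 173/169 - 1*(-8) = 173/169 + 8 = 1525/169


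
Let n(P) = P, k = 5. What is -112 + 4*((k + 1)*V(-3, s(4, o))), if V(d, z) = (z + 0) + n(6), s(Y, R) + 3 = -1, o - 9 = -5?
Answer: -64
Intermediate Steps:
o = 4 (o = 9 - 5 = 4)
s(Y, R) = -4 (s(Y, R) = -3 - 1 = -4)
V(d, z) = 6 + z (V(d, z) = (z + 0) + 6 = z + 6 = 6 + z)
-112 + 4*((k + 1)*V(-3, s(4, o))) = -112 + 4*((5 + 1)*(6 - 4)) = -112 + 4*(6*2) = -112 + 4*12 = -112 + 48 = -64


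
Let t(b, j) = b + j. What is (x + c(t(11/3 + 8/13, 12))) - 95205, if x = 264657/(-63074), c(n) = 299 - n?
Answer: -4968262007/52338 ≈ -94927.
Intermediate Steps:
x = -5631/1342 (x = 264657*(-1/63074) = -5631/1342 ≈ -4.1960)
(x + c(t(11/3 + 8/13, 12))) - 95205 = (-5631/1342 + (299 - ((11/3 + 8/13) + 12))) - 95205 = (-5631/1342 + (299 - (167/39 + 12))) - 95205 = (-5631/1342 + (299 - 1*635/39)) - 95205 = (-5631/1342 + (299 - 635/39)) - 95205 = (-5631/1342 + 11026/39) - 95205 = 14577283/52338 - 95205 = -4968262007/52338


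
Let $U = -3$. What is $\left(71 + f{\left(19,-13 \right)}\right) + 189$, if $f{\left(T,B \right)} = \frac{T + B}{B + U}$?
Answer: $\frac{2077}{8} \approx 259.63$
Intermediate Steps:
$f{\left(T,B \right)} = \frac{B + T}{-3 + B}$ ($f{\left(T,B \right)} = \frac{T + B}{B - 3} = \frac{B + T}{-3 + B}$)
$\left(71 + f{\left(19,-13 \right)}\right) + 189 = \left(71 + \frac{-13 + 19}{-3 - 13}\right) + 189 = \left(71 + \frac{1}{-16} \cdot 6\right) + 189 = \left(71 - \frac{3}{8}\right) + 189 = \frac{565}{8} + 189 = \frac{2077}{8}$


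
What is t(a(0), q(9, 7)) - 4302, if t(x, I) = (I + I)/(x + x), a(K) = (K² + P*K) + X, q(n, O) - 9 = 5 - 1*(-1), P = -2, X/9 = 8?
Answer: -103243/24 ≈ -4301.8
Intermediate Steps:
X = 72 (X = 9*8 = 72)
q(n, O) = 15 (q(n, O) = 9 + (5 - 1*(-1)) = 9 + (5 + 1) = 9 + 6 = 15)
a(K) = 72 + K² - 2*K (a(K) = (K² - 2*K) + 72 = 72 + K² - 2*K)
t(x, I) = I/x (t(x, I) = (2*I)/((2*x)) = (2*I)*(1/(2*x)) = I/x)
t(a(0), q(9, 7)) - 4302 = 15/(72 + 0² - 2*0) - 4302 = 15/(72 + 0 + 0) - 4302 = 15/72 - 4302 = 15*(1/72) - 4302 = 5/24 - 4302 = -103243/24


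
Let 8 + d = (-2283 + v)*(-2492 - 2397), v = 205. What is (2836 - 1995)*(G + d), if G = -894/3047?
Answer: 26033566925164/3047 ≈ 8.5440e+9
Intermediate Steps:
G = -894/3047 (G = -894*1/3047 = -894/3047 ≈ -0.29340)
d = 10159334 (d = -8 + (-2283 + 205)*(-2492 - 2397) = -8 - 2078*(-4889) = -8 + 10159342 = 10159334)
(2836 - 1995)*(G + d) = (2836 - 1995)*(-894/3047 + 10159334) = 841*(30955489804/3047) = 26033566925164/3047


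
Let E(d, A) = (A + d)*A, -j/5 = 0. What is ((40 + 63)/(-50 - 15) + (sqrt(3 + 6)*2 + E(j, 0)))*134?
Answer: 38458/65 ≈ 591.66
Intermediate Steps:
j = 0 (j = -5*0 = 0)
E(d, A) = A*(A + d)
((40 + 63)/(-50 - 15) + (sqrt(3 + 6)*2 + E(j, 0)))*134 = ((40 + 63)/(-50 - 15) + (sqrt(3 + 6)*2 + 0*(0 + 0)))*134 = (103/(-65) + (sqrt(9)*2 + 0*0))*134 = (103*(-1/65) + (3*2 + 0))*134 = (-103/65 + (6 + 0))*134 = (-103/65 + 6)*134 = (287/65)*134 = 38458/65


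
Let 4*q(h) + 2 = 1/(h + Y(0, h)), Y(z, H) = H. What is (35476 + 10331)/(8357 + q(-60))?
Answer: 21987360/4011119 ≈ 5.4816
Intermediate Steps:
q(h) = -½ + 1/(8*h) (q(h) = -½ + 1/(4*(h + h)) = -½ + 1/(4*((2*h))) = -½ + (1/(2*h))/4 = -½ + 1/(8*h))
(35476 + 10331)/(8357 + q(-60)) = (35476 + 10331)/(8357 + (⅛)*(1 - 4*(-60))/(-60)) = 45807/(8357 + (⅛)*(-1/60)*(1 + 240)) = 45807/(8357 + (⅛)*(-1/60)*241) = 45807/(8357 - 241/480) = 45807/(4011119/480) = 45807*(480/4011119) = 21987360/4011119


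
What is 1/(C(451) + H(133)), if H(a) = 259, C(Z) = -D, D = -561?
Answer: 1/820 ≈ 0.0012195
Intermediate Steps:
C(Z) = 561 (C(Z) = -1*(-561) = 561)
1/(C(451) + H(133)) = 1/(561 + 259) = 1/820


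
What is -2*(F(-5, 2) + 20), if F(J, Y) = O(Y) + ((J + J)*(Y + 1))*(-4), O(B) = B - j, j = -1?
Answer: -286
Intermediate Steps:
O(B) = 1 + B (O(B) = B - 1*(-1) = B + 1 = 1 + B)
F(J, Y) = 1 + Y - 8*J*(1 + Y) (F(J, Y) = (1 + Y) + ((J + J)*(Y + 1))*(-4) = (1 + Y) + ((2*J)*(1 + Y))*(-4) = (1 + Y) + (2*J*(1 + Y))*(-4) = (1 + Y) - 8*J*(1 + Y) = 1 + Y - 8*J*(1 + Y))
-2*(F(-5, 2) + 20) = -2*((1 + 2 - 8*(-5) - 8*(-5)*2) + 20) = -2*((1 + 2 + 40 + 80) + 20) = -2*(123 + 20) = -2*143 = -286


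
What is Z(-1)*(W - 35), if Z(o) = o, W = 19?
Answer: 16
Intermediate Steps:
Z(-1)*(W - 35) = -(19 - 35) = -1*(-16) = 16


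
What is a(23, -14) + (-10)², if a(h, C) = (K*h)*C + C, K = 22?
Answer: -6998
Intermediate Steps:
a(h, C) = C + 22*C*h (a(h, C) = (22*h)*C + C = 22*C*h + C = C + 22*C*h)
a(23, -14) + (-10)² = -14*(1 + 22*23) + (-10)² = -14*(1 + 506) + 100 = -14*507 + 100 = -7098 + 100 = -6998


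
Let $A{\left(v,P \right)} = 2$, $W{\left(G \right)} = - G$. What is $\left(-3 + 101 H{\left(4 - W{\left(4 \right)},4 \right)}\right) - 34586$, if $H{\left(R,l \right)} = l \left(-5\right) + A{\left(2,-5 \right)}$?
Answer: $-36407$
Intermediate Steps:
$H{\left(R,l \right)} = 2 - 5 l$ ($H{\left(R,l \right)} = l \left(-5\right) + 2 = - 5 l + 2 = 2 - 5 l$)
$\left(-3 + 101 H{\left(4 - W{\left(4 \right)},4 \right)}\right) - 34586 = \left(-3 + 101 \left(2 - 20\right)\right) - 34586 = \left(-3 + 101 \left(-18\right)\right) - 34586 = \left(-3 - 1818\right) - 34586 = -1821 - 34586 = -36407$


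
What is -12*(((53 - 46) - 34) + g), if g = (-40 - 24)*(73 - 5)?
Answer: 52548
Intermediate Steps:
g = -4352 (g = -64*68 = -4352)
-12*(((53 - 46) - 34) + g) = -12*(((53 - 46) - 34) - 4352) = -12*((7 - 34) - 4352) = -12*(-27 - 4352) = -12*(-4379) = 52548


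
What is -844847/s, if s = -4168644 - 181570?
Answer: 844847/4350214 ≈ 0.19421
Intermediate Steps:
s = -4350214
-844847/s = -844847/(-4350214) = -844847*(-1/4350214) = 844847/4350214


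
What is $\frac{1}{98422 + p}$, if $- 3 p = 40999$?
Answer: $\frac{3}{254267} \approx 1.1799 \cdot 10^{-5}$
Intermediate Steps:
$p = - \frac{40999}{3}$ ($p = \left(- \frac{1}{3}\right) 40999 = - \frac{40999}{3} \approx -13666.0$)
$\frac{1}{98422 + p} = \frac{1}{98422 - \frac{40999}{3}} = \frac{1}{\frac{254267}{3}} = \frac{3}{254267}$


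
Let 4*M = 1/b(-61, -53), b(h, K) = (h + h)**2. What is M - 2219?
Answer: -132110383/59536 ≈ -2219.0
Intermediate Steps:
b(h, K) = 4*h**2 (b(h, K) = (2*h)**2 = 4*h**2)
M = 1/59536 (M = 1/(4*((4*(-61)**2))) = 1/(4*((4*3721))) = (1/4)/14884 = (1/4)*(1/14884) = 1/59536 ≈ 1.6797e-5)
M - 2219 = 1/59536 - 2219 = -132110383/59536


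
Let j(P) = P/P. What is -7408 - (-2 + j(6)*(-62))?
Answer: -7344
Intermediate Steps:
j(P) = 1
-7408 - (-2 + j(6)*(-62)) = -7408 - (-2 + 1*(-62)) = -7408 - (-2 - 62) = -7408 - 1*(-64) = -7408 + 64 = -7344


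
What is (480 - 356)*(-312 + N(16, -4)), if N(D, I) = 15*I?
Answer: -46128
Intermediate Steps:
(480 - 356)*(-312 + N(16, -4)) = (480 - 356)*(-312 + 15*(-4)) = 124*(-312 - 60) = 124*(-372) = -46128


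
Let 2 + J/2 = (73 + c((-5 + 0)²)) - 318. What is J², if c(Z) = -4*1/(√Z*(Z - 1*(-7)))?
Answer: 97634161/400 ≈ 2.4409e+5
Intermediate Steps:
c(Z) = -4/(√Z*(7 + Z)) (c(Z) = -4*1/(√Z*(Z + 7)) = -4*1/(√Z*(7 + Z)) = -4/(√Z*(7 + Z)))
J = -9881/20 (J = -4 + 2*((73 - 4/(√((-5 + 0)²)*(7 + (-5 + 0)²))) - 318) = -4 + 2*((73 - 4/(√((-5)²)*(7 + (-5)²))) - 318) = -4 + 2*((73 - 4/(√25*(7 + 25))) - 318) = -4 + 2*((73 - 4*⅕/32) - 318) = -4 + 2*((73 - 4*⅕*1/32) - 318) = -4 + 2*((73 - 1/40) - 318) = -4 + 2*(2919/40 - 318) = -4 + 2*(-9801/40) = -4 - 9801/20 = -9881/20 ≈ -494.05)
J² = (-9881/20)² = 97634161/400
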